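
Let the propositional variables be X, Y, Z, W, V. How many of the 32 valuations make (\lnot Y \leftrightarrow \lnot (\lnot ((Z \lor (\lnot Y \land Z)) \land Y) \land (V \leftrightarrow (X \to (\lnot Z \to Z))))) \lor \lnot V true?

Initial set: {((\lnot Y \leftrightarrow \lnot (\lnot ((Z \lor (\lnot Y \land Z)) \land Y) \land (V \leftrightarrow (X \to (\lnot Z \to Z))))) \lor \lnot V)}.
((\lnot Y \leftrightarrow \lnot (\lnot ((Z \lor (\lnot Y \land Z)) \land Y) \land (V \leftrightarrow (X \to (\lnot Z \to Z))))) \lor \lnot V): β-rule — branch into (\lnot Y \leftrightarrow \lnot (\lnot ((Z \lor (\lnot Y \land Z)) \land Y) \land (V \leftrightarrow (X \to (\lnot Z \to Z)))))  //  \lnot V.
  branch 1 (add (\lnot Y \leftrightarrow \lnot (\lnot ((Z \lor (\lnot Y \land Z)) \land Y) \land (V \leftrightarrow (X \to (\lnot Z \to Z)))))):
    (\lnot Y \leftrightarrow \lnot (\lnot ((Z \lor (\lnot Y \land Z)) \land Y) \land (V \leftrightarrow (X \to (\lnot Z \to Z))))): β-rule — branch into \lnot Y, \lnot (\lnot ((Z \lor (\lnot Y \land Z)) \land Y) \land (V \leftrightarrow (X \to (\lnot Z \to Z))))  //  \lnot \lnot Y, \lnot \lnot (\lnot ((Z \lor (\lnot Y \land Z)) \land Y) \land (V \leftrightarrow (X \to (\lnot Z \to Z)))).
      branch 1.1 (add \lnot Y, \lnot (\lnot ((Z \lor (\lnot Y \land Z)) \land Y) \land (V \leftrightarrow (X \to (\lnot Z \to Z))))):
        \lnot (\lnot ((Z \lor (\lnot Y \land Z)) \land Y) \land (V \leftrightarrow (X \to (\lnot Z \to Z)))): β-rule — branch into \lnot \lnot ((Z \lor (\lnot Y \land Z)) \land Y)  //  \lnot (V \leftrightarrow (X \to (\lnot Z \to Z))).
          branch 1.1.1 (add \lnot \lnot ((Z \lor (\lnot Y \land Z)) \land Y)):
            \lnot \lnot ((Z \lor (\lnot Y \land Z)) \land Y): α-rule — add (Z \lor (\lnot Y \land Z)), Y.
            × closes — contains both Y and \lnot Y.
          branch 1.1.2 (add \lnot (V \leftrightarrow (X \to (\lnot Z \to Z)))):
            \lnot (V \leftrightarrow (X \to (\lnot Z \to Z))): β-rule — branch into V, \lnot (X \to (\lnot Z \to Z))  //  \lnot V, (X \to (\lnot Z \to Z)).
              branch 1.1.2.1 (add V, \lnot (X \to (\lnot Z \to Z))):
                \lnot (X \to (\lnot Z \to Z)): α-rule — add X, \lnot (\lnot Z \to Z).
                \lnot (\lnot Z \to Z): α-rule — add \lnot Z, \lnot Z.
                ○ open, literals {V=true, X=true, Y=false, Z=false}.
              branch 1.1.2.2 (add \lnot V, (X \to (\lnot Z \to Z))):
                (X \to (\lnot Z \to Z)): β-rule — branch into \lnot X  //  (\lnot Z \to Z).
                  branch 1.1.2.2.1 (add \lnot X):
                    ○ open, literals {V=false, X=false, Y=false}.
                  branch 1.1.2.2.2 (add (\lnot Z \to Z)):
                    (\lnot Z \to Z): β-rule — branch into \lnot \lnot Z  //  Z.
                      branch 1.1.2.2.2.1 (add \lnot \lnot Z):
                        ○ open, literals {V=false, Y=false, Z=true}.
                      branch 1.1.2.2.2.2 (add Z):
                        ○ open, literals {V=false, Y=false, Z=true}.
      branch 1.2 (add \lnot \lnot Y, \lnot \lnot (\lnot ((Z \lor (\lnot Y \land Z)) \land Y) \land (V \leftrightarrow (X \to (\lnot Z \to Z))))):
        \lnot \lnot (\lnot ((Z \lor (\lnot Y \land Z)) \land Y) \land (V \leftrightarrow (X \to (\lnot Z \to Z)))): α-rule — add \lnot ((Z \lor (\lnot Y \land Z)) \land Y), (V \leftrightarrow (X \to (\lnot Z \to Z))).
        \lnot ((Z \lor (\lnot Y \land Z)) \land Y): β-rule — branch into \lnot (Z \lor (\lnot Y \land Z))  //  \lnot Y.
          branch 1.2.1 (add \lnot (Z \lor (\lnot Y \land Z))):
            \lnot (Z \lor (\lnot Y \land Z)): α-rule — add \lnot Z, \lnot (\lnot Y \land Z).
            (V \leftrightarrow (X \to (\lnot Z \to Z))): β-rule — branch into V, (X \to (\lnot Z \to Z))  //  \lnot V, \lnot (X \to (\lnot Z \to Z)).
              branch 1.2.1.1 (add V, (X \to (\lnot Z \to Z))):
                \lnot (\lnot Y \land Z): β-rule — branch into \lnot \lnot Y  //  \lnot Z.
                  branch 1.2.1.1.1 (add \lnot \lnot Y):
                    (X \to (\lnot Z \to Z)): β-rule — branch into \lnot X  //  (\lnot Z \to Z).
                      branch 1.2.1.1.1.1 (add \lnot X):
                        ○ open, literals {V=true, X=false, Y=true, Z=false}.
                      branch 1.2.1.1.1.2 (add (\lnot Z \to Z)):
                        (\lnot Z \to Z): β-rule — branch into \lnot \lnot Z  //  Z.
                          branch 1.2.1.1.1.2.1 (add \lnot \lnot Z):
                            × closes — contains both Z and \lnot Z.
                          branch 1.2.1.1.1.2.2 (add Z):
                            × closes — contains both Z and \lnot Z.
                  branch 1.2.1.1.2 (add \lnot Z):
                    (X \to (\lnot Z \to Z)): β-rule — branch into \lnot X  //  (\lnot Z \to Z).
                      branch 1.2.1.1.2.1 (add \lnot X):
                        ○ open, literals {V=true, X=false, Y=true, Z=false}.
                      branch 1.2.1.1.2.2 (add (\lnot Z \to Z)):
                        (\lnot Z \to Z): β-rule — branch into \lnot \lnot Z  //  Z.
                          branch 1.2.1.1.2.2.1 (add \lnot \lnot Z):
                            × closes — contains both Z and \lnot Z.
                          branch 1.2.1.1.2.2.2 (add Z):
                            × closes — contains both Z and \lnot Z.
              branch 1.2.1.2 (add \lnot V, \lnot (X \to (\lnot Z \to Z))):
                \lnot (X \to (\lnot Z \to Z)): α-rule — add X, \lnot (\lnot Z \to Z).
                \lnot (\lnot Z \to Z): α-rule — add \lnot Z, \lnot Z.
                \lnot (\lnot Y \land Z): β-rule — branch into \lnot \lnot Y  //  \lnot Z.
                  branch 1.2.1.2.1 (add \lnot \lnot Y):
                    ○ open, literals {V=false, X=true, Y=true, Z=false}.
                  branch 1.2.1.2.2 (add \lnot Z):
                    ○ open, literals {V=false, X=true, Y=true, Z=false}.
          branch 1.2.2 (add \lnot Y):
            × closes — contains both Y and \lnot Y.
  branch 2 (add \lnot V):
    ○ open, literals {V=false}.
6 branches closed, 9 open.
Each open branch fixes some atoms; the unmentioned ones are free. Counting distinct full assignments: branch {V=true, X=true, Y=false, Z=false} (W) contributes 2 new; branch {V=false, X=false, Y=false} (Z, W) contributes 4 new; branch {V=false, Y=false, Z=true} (X, W) contributes 2 new; branch {V=false, Y=false, Z=true} (X, W) contributes 0 new; branch {V=true, X=false, Y=true, Z=false} (W) contributes 2 new; branch {V=true, X=false, Y=true, Z=false} (W) contributes 0 new; branch {V=false, X=true, Y=true, Z=false} (W) contributes 2 new; branch {V=false, X=true, Y=true, Z=false} (W) contributes 0 new; branch {V=false} (X, Y, Z, W) contributes 8 new. Total: 20.

20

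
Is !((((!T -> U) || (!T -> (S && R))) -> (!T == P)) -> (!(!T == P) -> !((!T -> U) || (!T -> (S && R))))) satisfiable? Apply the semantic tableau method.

Unsatisfiable

Initial set: {!((((!T -> U) || (!T -> (S && R))) -> (!T == P)) -> (!(!T == P) -> !((!T -> U) || (!T -> (S && R)))))}.
!((((!T -> U) || (!T -> (S && R))) -> (!T == P)) -> (!(!T == P) -> !((!T -> U) || (!T -> (S && R))))): α-rule — add (((!T -> U) || (!T -> (S && R))) -> (!T == P)), !(!(!T == P) -> !((!T -> U) || (!T -> (S && R)))).
!(!(!T == P) -> !((!T -> U) || (!T -> (S && R)))): α-rule — add !(!T == P), !!((!T -> U) || (!T -> (S && R))).
(((!T -> U) || (!T -> (S && R))) -> (!T == P)): β-rule — branch into !((!T -> U) || (!T -> (S && R)))  //  (!T == P).
  branch 1 (add !((!T -> U) || (!T -> (S && R)))):
    !((!T -> U) || (!T -> (S && R))): α-rule — add !(!T -> U), !(!T -> (S && R)).
    !(!T -> U): α-rule — add !T, !U.
    !(!T -> (S && R)): α-rule — add !T, !(S && R).
    !(!T == P): β-rule — branch into !T, !P  //  !!T, P.
      branch 1.1 (add !T, !P):
        !!((!T -> U) || (!T -> (S && R))): β-rule — branch into (!T -> U)  //  (!T -> (S && R)).
          branch 1.1.1 (add (!T -> U)):
            !(S && R): β-rule — branch into !S  //  !R.
              branch 1.1.1.1 (add !S):
                (!T -> U): β-rule — branch into !!T  //  U.
                  branch 1.1.1.1.1 (add !!T):
                    × closes — contains both T and !T.
                  branch 1.1.1.1.2 (add U):
                    × closes — contains both U and !U.
              branch 1.1.1.2 (add !R):
                (!T -> U): β-rule — branch into !!T  //  U.
                  branch 1.1.1.2.1 (add !!T):
                    × closes — contains both T and !T.
                  branch 1.1.1.2.2 (add U):
                    × closes — contains both U and !U.
          branch 1.1.2 (add (!T -> (S && R))):
            !(S && R): β-rule — branch into !S  //  !R.
              branch 1.1.2.1 (add !S):
                (!T -> (S && R)): β-rule — branch into !!T  //  (S && R).
                  branch 1.1.2.1.1 (add !!T):
                    × closes — contains both T and !T.
                  branch 1.1.2.1.2 (add (S && R)):
                    (S && R): α-rule — add S, R.
                    × closes — contains both S and !S.
              branch 1.1.2.2 (add !R):
                (!T -> (S && R)): β-rule — branch into !!T  //  (S && R).
                  branch 1.1.2.2.1 (add !!T):
                    × closes — contains both T and !T.
                  branch 1.1.2.2.2 (add (S && R)):
                    (S && R): α-rule — add S, R.
                    × closes — contains both R and !R.
      branch 1.2 (add !!T, P):
        × closes — contains both T and !T.
  branch 2 (add (!T == P)):
    !(!T == P): β-rule — branch into !T, !P  //  !!T, P.
      branch 2.1 (add !T, !P):
        !!((!T -> U) || (!T -> (S && R))): β-rule — branch into (!T -> U)  //  (!T -> (S && R)).
          branch 2.1.1 (add (!T -> U)):
            (!T == P): β-rule — branch into !T, P  //  !!T, !P.
              branch 2.1.1.1 (add !T, P):
                × closes — contains both P and !P.
              branch 2.1.1.2 (add !!T, !P):
                × closes — contains both T and !T.
          branch 2.1.2 (add (!T -> (S && R))):
            (!T == P): β-rule — branch into !T, P  //  !!T, !P.
              branch 2.1.2.1 (add !T, P):
                × closes — contains both P and !P.
              branch 2.1.2.2 (add !!T, !P):
                × closes — contains both T and !T.
      branch 2.2 (add !!T, P):
        !!((!T -> U) || (!T -> (S && R))): β-rule — branch into (!T -> U)  //  (!T -> (S && R)).
          branch 2.2.1 (add (!T -> U)):
            (!T == P): β-rule — branch into !T, P  //  !!T, !P.
              branch 2.2.1.1 (add !T, P):
                × closes — contains both T and !T.
              branch 2.2.1.2 (add !!T, !P):
                × closes — contains both P and !P.
          branch 2.2.2 (add (!T -> (S && R))):
            (!T == P): β-rule — branch into !T, P  //  !!T, !P.
              branch 2.2.2.1 (add !T, P):
                × closes — contains both T and !T.
              branch 2.2.2.2 (add !!T, !P):
                × closes — contains both P and !P.
All 17 branches close.
Every branch closed; the formula is unsatisfiable.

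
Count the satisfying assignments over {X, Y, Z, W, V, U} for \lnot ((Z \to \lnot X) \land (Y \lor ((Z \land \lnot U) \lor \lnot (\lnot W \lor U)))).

Initial set: {T \lnot ((Z \to \lnot X) \land (Y \lor ((Z \land \lnot U) \lor \lnot (\lnot W \lor U))))}.
T \lnot ((Z \to \lnot X) \land (Y \lor ((Z \land \lnot U) \lor \lnot (\lnot W \lor U)))): β-rule — branch into F (Z \to \lnot X)  //  F (Y \lor ((Z \land \lnot U) \lor \lnot (\lnot W \lor U))).
  branch 1 (add F (Z \to \lnot X)):
    F (Z \to \lnot X): α-rule — add T Z, F \lnot X.
    ○ open, literals {X=1, Z=1}.
  branch 2 (add F (Y \lor ((Z \land \lnot U) \lor \lnot (\lnot W \lor U)))):
    F (Y \lor ((Z \land \lnot U) \lor \lnot (\lnot W \lor U))): α-rule — add F Y, F ((Z \land \lnot U) \lor \lnot (\lnot W \lor U)).
    F ((Z \land \lnot U) \lor \lnot (\lnot W \lor U)): α-rule — add F (Z \land \lnot U), F \lnot (\lnot W \lor U).
    F (Z \land \lnot U): β-rule — branch into F Z  //  F \lnot U.
      branch 2.1 (add F Z):
        F \lnot (\lnot W \lor U): β-rule — branch into T \lnot W  //  T U.
          branch 2.1.1 (add T \lnot W):
            ○ open, literals {W=0, Y=0, Z=0}.
          branch 2.1.2 (add T U):
            ○ open, literals {U=1, Y=0, Z=0}.
      branch 2.2 (add F \lnot U):
        F \lnot (\lnot W \lor U): β-rule — branch into T \lnot W  //  T U.
          branch 2.2.1 (add T \lnot W):
            ○ open, literals {U=1, W=0, Y=0}.
          branch 2.2.2 (add T U):
            ○ open, literals {U=1, Y=0}.
0 branches closed, 5 open.
Each open branch fixes some atoms; the unmentioned ones are free. Counting distinct full assignments: branch {X=1, Z=1} (Y, W, V, U) contributes 16 new; branch {W=0, Y=0, Z=0} (X, V, U) contributes 8 new; branch {U=1, Y=0, Z=0} (X, W, V) contributes 4 new; branch {U=1, W=0, Y=0} (X, Z, V) contributes 2 new; branch {U=1, Y=0} (X, Z, W, V) contributes 2 new. Total: 32.

32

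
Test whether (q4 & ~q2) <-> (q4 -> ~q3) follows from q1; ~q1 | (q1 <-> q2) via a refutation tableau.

No

Initial set: {q1; (~q1 | (q1 <-> q2)); ~((q4 & ~q2) <-> (q4 -> ~q3))}.
(~q1 | (q1 <-> q2)): β-rule — branch into ~q1  //  (q1 <-> q2).
  branch 1 (add ~q1):
    × closes — contains both q1 and ~q1.
  branch 2 (add (q1 <-> q2)):
    ~((q4 & ~q2) <-> (q4 -> ~q3)): β-rule — branch into (q4 & ~q2), ~(q4 -> ~q3)  //  ~(q4 & ~q2), (q4 -> ~q3).
      branch 2.1 (add (q4 & ~q2), ~(q4 -> ~q3)):
        (q4 & ~q2): α-rule — add q4, ~q2.
        ~(q4 -> ~q3): α-rule — add q4, ~~q3.
        (q1 <-> q2): β-rule — branch into q1, q2  //  ~q1, ~q2.
          branch 2.1.1 (add q1, q2):
            × closes — contains both q2 and ~q2.
          branch 2.1.2 (add ~q1, ~q2):
            × closes — contains both q1 and ~q1.
      branch 2.2 (add ~(q4 & ~q2), (q4 -> ~q3)):
        (q1 <-> q2): β-rule — branch into q1, q2  //  ~q1, ~q2.
          branch 2.2.1 (add q1, q2):
            ~(q4 & ~q2): β-rule — branch into ~q4  //  ~~q2.
              branch 2.2.1.1 (add ~q4):
                (q4 -> ~q3): β-rule — branch into ~q4  //  ~q3.
                  branch 2.2.1.1.1 (add ~q4):
                    ○ open, literals {q1=T, q2=T, q4=F}.
                  branch 2.2.1.1.2 (add ~q3):
                    ○ open, literals {q1=T, q2=T, q3=F, q4=F}.
              branch 2.2.1.2 (add ~~q2):
                (q4 -> ~q3): β-rule — branch into ~q4  //  ~q3.
                  branch 2.2.1.2.1 (add ~q4):
                    ○ open, literals {q1=T, q2=T, q4=F}.
                  branch 2.2.1.2.2 (add ~q3):
                    ○ open, literals {q1=T, q2=T, q3=F}.
          branch 2.2.2 (add ~q1, ~q2):
            × closes — contains both q1 and ~q1.
4 branches closed, 4 open.
An open branch gives a countermodel: q1=T, q2=T, q4=F (unmentioned atoms arbitrary); the premises hold there but the conclusion fails.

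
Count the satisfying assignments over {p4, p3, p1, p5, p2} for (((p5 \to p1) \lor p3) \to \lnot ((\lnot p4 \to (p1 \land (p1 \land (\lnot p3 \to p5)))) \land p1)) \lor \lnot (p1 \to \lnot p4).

Initial set: {((((p5 \to p1) \lor p3) \to \lnot ((\lnot p4 \to (p1 \land (p1 \land (\lnot p3 \to p5)))) \land p1)) \lor \lnot (p1 \to \lnot p4))}.
((((p5 \to p1) \lor p3) \to \lnot ((\lnot p4 \to (p1 \land (p1 \land (\lnot p3 \to p5)))) \land p1)) \lor \lnot (p1 \to \lnot p4)): β-rule — branch into (((p5 \to p1) \lor p3) \to \lnot ((\lnot p4 \to (p1 \land (p1 \land (\lnot p3 \to p5)))) \land p1))  //  \lnot (p1 \to \lnot p4).
  branch 1 (add (((p5 \to p1) \lor p3) \to \lnot ((\lnot p4 \to (p1 \land (p1 \land (\lnot p3 \to p5)))) \land p1))):
    (((p5 \to p1) \lor p3) \to \lnot ((\lnot p4 \to (p1 \land (p1 \land (\lnot p3 \to p5)))) \land p1)): β-rule — branch into \lnot ((p5 \to p1) \lor p3)  //  \lnot ((\lnot p4 \to (p1 \land (p1 \land (\lnot p3 \to p5)))) \land p1).
      branch 1.1 (add \lnot ((p5 \to p1) \lor p3)):
        \lnot ((p5 \to p1) \lor p3): α-rule — add \lnot (p5 \to p1), \lnot p3.
        \lnot (p5 \to p1): α-rule — add p5, \lnot p1.
        ○ open, literals {p1=0, p3=0, p5=1}.
      branch 1.2 (add \lnot ((\lnot p4 \to (p1 \land (p1 \land (\lnot p3 \to p5)))) \land p1)):
        \lnot ((\lnot p4 \to (p1 \land (p1 \land (\lnot p3 \to p5)))) \land p1): β-rule — branch into \lnot (\lnot p4 \to (p1 \land (p1 \land (\lnot p3 \to p5))))  //  \lnot p1.
          branch 1.2.1 (add \lnot (\lnot p4 \to (p1 \land (p1 \land (\lnot p3 \to p5))))):
            \lnot (\lnot p4 \to (p1 \land (p1 \land (\lnot p3 \to p5)))): α-rule — add \lnot p4, \lnot (p1 \land (p1 \land (\lnot p3 \to p5))).
            \lnot (p1 \land (p1 \land (\lnot p3 \to p5))): β-rule — branch into \lnot p1  //  \lnot (p1 \land (\lnot p3 \to p5)).
              branch 1.2.1.1 (add \lnot p1):
                ○ open, literals {p1=0, p4=0}.
              branch 1.2.1.2 (add \lnot (p1 \land (\lnot p3 \to p5))):
                \lnot (p1 \land (\lnot p3 \to p5)): β-rule — branch into \lnot p1  //  \lnot (\lnot p3 \to p5).
                  branch 1.2.1.2.1 (add \lnot p1):
                    ○ open, literals {p1=0, p4=0}.
                  branch 1.2.1.2.2 (add \lnot (\lnot p3 \to p5)):
                    \lnot (\lnot p3 \to p5): α-rule — add \lnot p3, \lnot p5.
                    ○ open, literals {p3=0, p4=0, p5=0}.
          branch 1.2.2 (add \lnot p1):
            ○ open, literals {p1=0}.
  branch 2 (add \lnot (p1 \to \lnot p4)):
    \lnot (p1 \to \lnot p4): α-rule — add p1, \lnot \lnot p4.
    ○ open, literals {p1=1, p4=1}.
0 branches closed, 6 open.
Each open branch fixes some atoms; the unmentioned ones are free. Counting distinct full assignments: branch {p1=0, p3=0, p5=1} (p4, p2) contributes 4 new; branch {p1=0, p4=0} (p3, p5, p2) contributes 6 new; branch {p1=0, p4=0} (p3, p5, p2) contributes 0 new; branch {p3=0, p4=0, p5=0} (p1, p2) contributes 2 new; branch {p1=0} (p4, p3, p5, p2) contributes 6 new; branch {p1=1, p4=1} (p3, p5, p2) contributes 8 new. Total: 26.

26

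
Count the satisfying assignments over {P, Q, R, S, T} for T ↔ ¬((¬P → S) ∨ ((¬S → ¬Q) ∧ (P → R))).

16

Initial set: {(T ↔ ¬((¬P → S) ∨ ((¬S → ¬Q) ∧ (P → R))))}.
(T ↔ ¬((¬P → S) ∨ ((¬S → ¬Q) ∧ (P → R)))): β-rule — branch into T, ¬((¬P → S) ∨ ((¬S → ¬Q) ∧ (P → R)))  //  ¬T, ¬¬((¬P → S) ∨ ((¬S → ¬Q) ∧ (P → R))).
  branch 1 (add T, ¬((¬P → S) ∨ ((¬S → ¬Q) ∧ (P → R)))):
    ¬((¬P → S) ∨ ((¬S → ¬Q) ∧ (P → R))): α-rule — add ¬(¬P → S), ¬((¬S → ¬Q) ∧ (P → R)).
    ¬(¬P → S): α-rule — add ¬P, ¬S.
    ¬((¬S → ¬Q) ∧ (P → R)): β-rule — branch into ¬(¬S → ¬Q)  //  ¬(P → R).
      branch 1.1 (add ¬(¬S → ¬Q)):
        ¬(¬S → ¬Q): α-rule — add ¬S, ¬¬Q.
        ○ open, literals {P=0, Q=1, S=0, T=1}.
      branch 1.2 (add ¬(P → R)):
        ¬(P → R): α-rule — add P, ¬R.
        × closes — contains both P and ¬P.
  branch 2 (add ¬T, ¬¬((¬P → S) ∨ ((¬S → ¬Q) ∧ (P → R)))):
    ¬¬((¬P → S) ∨ ((¬S → ¬Q) ∧ (P → R))): β-rule — branch into (¬P → S)  //  ((¬S → ¬Q) ∧ (P → R)).
      branch 2.1 (add (¬P → S)):
        (¬P → S): β-rule — branch into ¬¬P  //  S.
          branch 2.1.1 (add ¬¬P):
            ○ open, literals {P=1, T=0}.
          branch 2.1.2 (add S):
            ○ open, literals {S=1, T=0}.
      branch 2.2 (add ((¬S → ¬Q) ∧ (P → R))):
        ((¬S → ¬Q) ∧ (P → R)): α-rule — add (¬S → ¬Q), (P → R).
        (¬S → ¬Q): β-rule — branch into ¬¬S  //  ¬Q.
          branch 2.2.1 (add ¬¬S):
            (P → R): β-rule — branch into ¬P  //  R.
              branch 2.2.1.1 (add ¬P):
                ○ open, literals {P=0, S=1, T=0}.
              branch 2.2.1.2 (add R):
                ○ open, literals {R=1, S=1, T=0}.
          branch 2.2.2 (add ¬Q):
            (P → R): β-rule — branch into ¬P  //  R.
              branch 2.2.2.1 (add ¬P):
                ○ open, literals {P=0, Q=0, T=0}.
              branch 2.2.2.2 (add R):
                ○ open, literals {Q=0, R=1, T=0}.
1 branch closed, 7 open.
Each open branch fixes some atoms; the unmentioned ones are free. Counting distinct full assignments: branch {P=0, Q=1, S=0, T=1} (R) contributes 2 new; branch {P=1, T=0} (Q, R, S) contributes 8 new; branch {S=1, T=0} (P, Q, R) contributes 4 new; branch {P=0, S=1, T=0} (Q, R) contributes 0 new; branch {R=1, S=1, T=0} (P, Q) contributes 0 new; branch {P=0, Q=0, T=0} (R, S) contributes 2 new; branch {Q=0, R=1, T=0} (P, S) contributes 0 new. Total: 16.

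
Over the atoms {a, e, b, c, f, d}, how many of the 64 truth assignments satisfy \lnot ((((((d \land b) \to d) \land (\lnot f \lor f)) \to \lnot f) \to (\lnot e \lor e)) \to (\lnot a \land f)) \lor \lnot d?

Initial set: {T (\lnot ((((((d \land b) \to d) \land (\lnot f \lor f)) \to \lnot f) \to (\lnot e \lor e)) \to (\lnot a \land f)) \lor \lnot d)}.
T (\lnot ((((((d \land b) \to d) \land (\lnot f \lor f)) \to \lnot f) \to (\lnot e \lor e)) \to (\lnot a \land f)) \lor \lnot d): β-rule — branch into T \lnot ((((((d \land b) \to d) \land (\lnot f \lor f)) \to \lnot f) \to (\lnot e \lor e)) \to (\lnot a \land f))  //  T \lnot d.
  branch 1 (add T \lnot ((((((d \land b) \to d) \land (\lnot f \lor f)) \to \lnot f) \to (\lnot e \lor e)) \to (\lnot a \land f))):
    T \lnot ((((((d \land b) \to d) \land (\lnot f \lor f)) \to \lnot f) \to (\lnot e \lor e)) \to (\lnot a \land f)): α-rule — add T (((((d \land b) \to d) \land (\lnot f \lor f)) \to \lnot f) \to (\lnot e \lor e)), F (\lnot a \land f).
    T (((((d \land b) \to d) \land (\lnot f \lor f)) \to \lnot f) \to (\lnot e \lor e)): β-rule — branch into F ((((d \land b) \to d) \land (\lnot f \lor f)) \to \lnot f)  //  T (\lnot e \lor e).
      branch 1.1 (add F ((((d \land b) \to d) \land (\lnot f \lor f)) \to \lnot f)):
        F ((((d \land b) \to d) \land (\lnot f \lor f)) \to \lnot f): α-rule — add T (((d \land b) \to d) \land (\lnot f \lor f)), F \lnot f.
        T (((d \land b) \to d) \land (\lnot f \lor f)): α-rule — add T ((d \land b) \to d), T (\lnot f \lor f).
        F (\lnot a \land f): β-rule — branch into F \lnot a  //  F f.
          branch 1.1.1 (add F \lnot a):
            T ((d \land b) \to d): β-rule — branch into F (d \land b)  //  T d.
              branch 1.1.1.1 (add F (d \land b)):
                T (\lnot f \lor f): β-rule — branch into T \lnot f  //  T f.
                  branch 1.1.1.1.1 (add T \lnot f):
                    × closes — contains both f and \lnot f.
                  branch 1.1.1.1.2 (add T f):
                    F (d \land b): β-rule — branch into F d  //  F b.
                      branch 1.1.1.1.2.1 (add F d):
                        ○ open, literals {a=T, d=F, f=T}.
                      branch 1.1.1.1.2.2 (add F b):
                        ○ open, literals {a=T, b=F, f=T}.
              branch 1.1.1.2 (add T d):
                T (\lnot f \lor f): β-rule — branch into T \lnot f  //  T f.
                  branch 1.1.1.2.1 (add T \lnot f):
                    × closes — contains both f and \lnot f.
                  branch 1.1.1.2.2 (add T f):
                    ○ open, literals {a=T, d=T, f=T}.
          branch 1.1.2 (add F f):
            × closes — contains both f and \lnot f.
      branch 1.2 (add T (\lnot e \lor e)):
        F (\lnot a \land f): β-rule — branch into F \lnot a  //  F f.
          branch 1.2.1 (add F \lnot a):
            T (\lnot e \lor e): β-rule — branch into T \lnot e  //  T e.
              branch 1.2.1.1 (add T \lnot e):
                ○ open, literals {a=T, e=F}.
              branch 1.2.1.2 (add T e):
                ○ open, literals {a=T, e=T}.
          branch 1.2.2 (add F f):
            T (\lnot e \lor e): β-rule — branch into T \lnot e  //  T e.
              branch 1.2.2.1 (add T \lnot e):
                ○ open, literals {e=F, f=F}.
              branch 1.2.2.2 (add T e):
                ○ open, literals {e=T, f=F}.
  branch 2 (add T \lnot d):
    ○ open, literals {d=F}.
3 branches closed, 8 open.
Each open branch fixes some atoms; the unmentioned ones are free. Counting distinct full assignments: branch {a=T, d=F, f=T} (e, b, c) contributes 8 new; branch {a=T, b=F, f=T} (e, c, d) contributes 4 new; branch {a=T, d=T, f=T} (e, b, c) contributes 4 new; branch {a=T, e=F} (b, c, f, d) contributes 8 new; branch {a=T, e=T} (b, c, f, d) contributes 8 new; branch {e=F, f=F} (a, b, c, d) contributes 8 new; branch {e=T, f=F} (a, b, c, d) contributes 8 new; branch {d=F} (a, e, b, c, f) contributes 8 new. Total: 56.

56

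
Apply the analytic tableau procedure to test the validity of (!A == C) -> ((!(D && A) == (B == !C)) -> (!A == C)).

Assume the negation and expand:
Initial set: {F ((!A == C) -> ((!(D && A) == (B == !C)) -> (!A == C)))}.
F ((!A == C) -> ((!(D && A) == (B == !C)) -> (!A == C))): α-rule — add T (!A == C), F ((!(D && A) == (B == !C)) -> (!A == C)).
F ((!(D && A) == (B == !C)) -> (!A == C)): α-rule — add T (!(D && A) == (B == !C)), F (!A == C).
T (!A == C): β-rule — branch into T !A, T C  //  F !A, F C.
  branch 1 (add T !A, T C):
    T (!(D && A) == (B == !C)): β-rule — branch into T !(D && A), T (B == !C)  //  F !(D && A), F (B == !C).
      branch 1.1 (add T !(D && A), T (B == !C)):
        F (!A == C): β-rule — branch into T !A, F C  //  F !A, T C.
          branch 1.1.1 (add T !A, F C):
            × closes — contains both C and !C.
          branch 1.1.2 (add F !A, T C):
            × closes — contains both A and !A.
      branch 1.2 (add F !(D && A), F (B == !C)):
        F !(D && A): α-rule — add T D, T A.
        × closes — contains both A and !A.
  branch 2 (add F !A, F C):
    T (!(D && A) == (B == !C)): β-rule — branch into T !(D && A), T (B == !C)  //  F !(D && A), F (B == !C).
      branch 2.1 (add T !(D && A), T (B == !C)):
        F (!A == C): β-rule — branch into T !A, F C  //  F !A, T C.
          branch 2.1.1 (add T !A, F C):
            × closes — contains both A and !A.
          branch 2.1.2 (add F !A, T C):
            × closes — contains both C and !C.
      branch 2.2 (add F !(D && A), F (B == !C)):
        F !(D && A): α-rule — add T D, T A.
        F (!A == C): β-rule — branch into T !A, F C  //  F !A, T C.
          branch 2.2.1 (add T !A, F C):
            × closes — contains both A and !A.
          branch 2.2.2 (add F !A, T C):
            × closes — contains both C and !C.
All 7 branches close.
Every branch closed, so the negation is unsatisfiable and the formula is valid.

Valid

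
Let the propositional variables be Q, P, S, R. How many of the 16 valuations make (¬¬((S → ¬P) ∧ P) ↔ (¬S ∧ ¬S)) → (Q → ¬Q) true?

Initial set: {((¬¬((S → ¬P) ∧ P) ↔ (¬S ∧ ¬S)) → (Q → ¬Q))}.
((¬¬((S → ¬P) ∧ P) ↔ (¬S ∧ ¬S)) → (Q → ¬Q)): β-rule — branch into ¬(¬¬((S → ¬P) ∧ P) ↔ (¬S ∧ ¬S))  //  (Q → ¬Q).
  branch 1 (add ¬(¬¬((S → ¬P) ∧ P) ↔ (¬S ∧ ¬S))):
    ¬(¬¬((S → ¬P) ∧ P) ↔ (¬S ∧ ¬S)): β-rule — branch into ¬¬((S → ¬P) ∧ P), ¬(¬S ∧ ¬S)  //  ¬¬¬((S → ¬P) ∧ P), (¬S ∧ ¬S).
      branch 1.1 (add ¬¬((S → ¬P) ∧ P), ¬(¬S ∧ ¬S)):
        ¬¬((S → ¬P) ∧ P): drop double negation, giving ((S → ¬P) ∧ P).
        ((S → ¬P) ∧ P): α-rule — add (S → ¬P), P.
        ¬(¬S ∧ ¬S): β-rule — branch into ¬¬S  //  ¬¬S.
          branch 1.1.1 (add ¬¬S):
            (S → ¬P): β-rule — branch into ¬S  //  ¬P.
              branch 1.1.1.1 (add ¬S):
                × closes — contains both S and ¬S.
              branch 1.1.1.2 (add ¬P):
                × closes — contains both P and ¬P.
          branch 1.1.2 (add ¬¬S):
            (S → ¬P): β-rule — branch into ¬S  //  ¬P.
              branch 1.1.2.1 (add ¬S):
                × closes — contains both S and ¬S.
              branch 1.1.2.2 (add ¬P):
                × closes — contains both P and ¬P.
      branch 1.2 (add ¬¬¬((S → ¬P) ∧ P), (¬S ∧ ¬S)):
        ¬¬¬((S → ¬P) ∧ P): drop double negation, giving ¬((S → ¬P) ∧ P).
        (¬S ∧ ¬S): α-rule — add ¬S, ¬S.
        ¬((S → ¬P) ∧ P): β-rule — branch into ¬(S → ¬P)  //  ¬P.
          branch 1.2.1 (add ¬(S → ¬P)):
            ¬(S → ¬P): α-rule — add S, ¬¬P.
            × closes — contains both S and ¬S.
          branch 1.2.2 (add ¬P):
            ○ open, literals {P=F, S=F}.
  branch 2 (add (Q → ¬Q)):
    (Q → ¬Q): β-rule — branch into ¬Q  //  ¬Q.
      branch 2.1 (add ¬Q):
        ○ open, literals {Q=F}.
      branch 2.2 (add ¬Q):
        ○ open, literals {Q=F}.
5 branches closed, 3 open.
Each open branch fixes some atoms; the unmentioned ones are free. Counting distinct full assignments: branch {P=F, S=F} (Q, R) contributes 4 new; branch {Q=F} (P, S, R) contributes 6 new; branch {Q=F} (P, S, R) contributes 0 new. Total: 10.

10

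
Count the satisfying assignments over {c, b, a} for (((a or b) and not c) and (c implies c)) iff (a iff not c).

Initial set: {((((a or b) and not c) and (c implies c)) iff (a iff not c))}.
((((a or b) and not c) and (c implies c)) iff (a iff not c)): β-rule — branch into (((a or b) and not c) and (c implies c)), (a iff not c)  //  not (((a or b) and not c) and (c implies c)), not (a iff not c).
  branch 1 (add (((a or b) and not c) and (c implies c)), (a iff not c)):
    (((a or b) and not c) and (c implies c)): α-rule — add ((a or b) and not c), (c implies c).
    ((a or b) and not c): α-rule — add (a or b), not c.
    (a iff not c): β-rule — branch into a, not c  //  not a, not not c.
      branch 1.1 (add a, not c):
        (c implies c): β-rule — branch into not c  //  c.
          branch 1.1.1 (add not c):
            (a or b): β-rule — branch into a  //  b.
              branch 1.1.1.1 (add a):
                ○ open, literals {a=true, c=false}.
              branch 1.1.1.2 (add b):
                ○ open, literals {a=true, b=true, c=false}.
          branch 1.1.2 (add c):
            × closes — contains both c and not c.
      branch 1.2 (add not a, not not c):
        × closes — contains both c and not c.
  branch 2 (add not (((a or b) and not c) and (c implies c)), not (a iff not c)):
    not (((a or b) and not c) and (c implies c)): β-rule — branch into not ((a or b) and not c)  //  not (c implies c).
      branch 2.1 (add not ((a or b) and not c)):
        not (a iff not c): β-rule — branch into a, not not c  //  not a, not c.
          branch 2.1.1 (add a, not not c):
            not ((a or b) and not c): β-rule — branch into not (a or b)  //  not not c.
              branch 2.1.1.1 (add not (a or b)):
                not (a or b): α-rule — add not a, not b.
                × closes — contains both a and not a.
              branch 2.1.1.2 (add not not c):
                ○ open, literals {a=true, c=true}.
          branch 2.1.2 (add not a, not c):
            not ((a or b) and not c): β-rule — branch into not (a or b)  //  not not c.
              branch 2.1.2.1 (add not (a or b)):
                not (a or b): α-rule — add not a, not b.
                ○ open, literals {a=false, b=false, c=false}.
              branch 2.1.2.2 (add not not c):
                × closes — contains both c and not c.
      branch 2.2 (add not (c implies c)):
        not (c implies c): α-rule — add c, not c.
        × closes — contains both c and not c.
5 branches closed, 4 open.
Each open branch fixes some atoms; the unmentioned ones are free. Counting distinct full assignments: branch {a=true, c=false} (b) contributes 2 new; branch {a=true, b=true, c=false} (none free) contributes 0 new; branch {a=true, c=true} (b) contributes 2 new; branch {a=false, b=false, c=false} (none free) contributes 1 new. Total: 5.

5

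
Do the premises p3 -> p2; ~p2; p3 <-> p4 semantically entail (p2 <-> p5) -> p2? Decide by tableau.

No

Initial set: {(p3 -> p2); ~p2; (p3 <-> p4); ~((p2 <-> p5) -> p2)}.
~((p2 <-> p5) -> p2): α-rule — add (p2 <-> p5), ~p2.
(p3 -> p2): β-rule — branch into ~p3  //  p2.
  branch 1 (add ~p3):
    (p3 <-> p4): β-rule — branch into p3, p4  //  ~p3, ~p4.
      branch 1.1 (add p3, p4):
        × closes — contains both p3 and ~p3.
      branch 1.2 (add ~p3, ~p4):
        (p2 <-> p5): β-rule — branch into p2, p5  //  ~p2, ~p5.
          branch 1.2.1 (add p2, p5):
            × closes — contains both p2 and ~p2.
          branch 1.2.2 (add ~p2, ~p5):
            ○ open, literals {p2=false, p3=false, p4=false, p5=false}.
  branch 2 (add p2):
    × closes — contains both p2 and ~p2.
3 branches closed, 1 open.
An open branch gives a countermodel: p2=false, p3=false, p4=false, p5=false (unmentioned atoms arbitrary); the premises hold there but the conclusion fails.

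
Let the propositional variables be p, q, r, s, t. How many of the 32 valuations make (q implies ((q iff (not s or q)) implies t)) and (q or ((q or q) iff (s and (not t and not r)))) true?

22

Initial set: {((q implies ((q iff (not s or q)) implies t)) and (q or ((q or q) iff (s and (not t and not r)))))}.
((q implies ((q iff (not s or q)) implies t)) and (q or ((q or q) iff (s and (not t and not r))))): α-rule — add (q implies ((q iff (not s or q)) implies t)), (q or ((q or q) iff (s and (not t and not r)))).
(q implies ((q iff (not s or q)) implies t)): β-rule — branch into not q  //  ((q iff (not s or q)) implies t).
  branch 1 (add not q):
    (q or ((q or q) iff (s and (not t and not r)))): β-rule — branch into q  //  ((q or q) iff (s and (not t and not r))).
      branch 1.1 (add q):
        × closes — contains both q and not q.
      branch 1.2 (add ((q or q) iff (s and (not t and not r)))):
        ((q or q) iff (s and (not t and not r))): β-rule — branch into (q or q), (s and (not t and not r))  //  not (q or q), not (s and (not t and not r)).
          branch 1.2.1 (add (q or q), (s and (not t and not r))):
            (s and (not t and not r)): α-rule — add s, (not t and not r).
            (not t and not r): α-rule — add not t, not r.
            (q or q): β-rule — branch into q  //  q.
              branch 1.2.1.1 (add q):
                × closes — contains both q and not q.
              branch 1.2.1.2 (add q):
                × closes — contains both q and not q.
          branch 1.2.2 (add not (q or q), not (s and (not t and not r))):
            not (q or q): α-rule — add not q, not q.
            not (s and (not t and not r)): β-rule — branch into not s  //  not (not t and not r).
              branch 1.2.2.1 (add not s):
                ○ open, literals {q=false, s=false}.
              branch 1.2.2.2 (add not (not t and not r)):
                not (not t and not r): β-rule — branch into not not t  //  not not r.
                  branch 1.2.2.2.1 (add not not t):
                    ○ open, literals {q=false, t=true}.
                  branch 1.2.2.2.2 (add not not r):
                    ○ open, literals {q=false, r=true}.
  branch 2 (add ((q iff (not s or q)) implies t)):
    (q or ((q or q) iff (s and (not t and not r)))): β-rule — branch into q  //  ((q or q) iff (s and (not t and not r))).
      branch 2.1 (add q):
        ((q iff (not s or q)) implies t): β-rule — branch into not (q iff (not s or q))  //  t.
          branch 2.1.1 (add not (q iff (not s or q))):
            not (q iff (not s or q)): β-rule — branch into q, not (not s or q)  //  not q, (not s or q).
              branch 2.1.1.1 (add q, not (not s or q)):
                not (not s or q): α-rule — add not not s, not q.
                × closes — contains both q and not q.
              branch 2.1.1.2 (add not q, (not s or q)):
                × closes — contains both q and not q.
          branch 2.1.2 (add t):
            ○ open, literals {q=true, t=true}.
      branch 2.2 (add ((q or q) iff (s and (not t and not r)))):
        ((q iff (not s or q)) implies t): β-rule — branch into not (q iff (not s or q))  //  t.
          branch 2.2.1 (add not (q iff (not s or q))):
            ((q or q) iff (s and (not t and not r))): β-rule — branch into (q or q), (s and (not t and not r))  //  not (q or q), not (s and (not t and not r)).
              branch 2.2.1.1 (add (q or q), (s and (not t and not r))):
                (s and (not t and not r)): α-rule — add s, (not t and not r).
                (not t and not r): α-rule — add not t, not r.
                not (q iff (not s or q)): β-rule — branch into q, not (not s or q)  //  not q, (not s or q).
                  branch 2.2.1.1.1 (add q, not (not s or q)):
                    not (not s or q): α-rule — add not not s, not q.
                    × closes — contains both q and not q.
                  branch 2.2.1.1.2 (add not q, (not s or q)):
                    (q or q): β-rule — branch into q  //  q.
                      branch 2.2.1.1.2.1 (add q):
                        × closes — contains both q and not q.
                      branch 2.2.1.1.2.2 (add q):
                        × closes — contains both q and not q.
              branch 2.2.1.2 (add not (q or q), not (s and (not t and not r))):
                not (q or q): α-rule — add not q, not q.
                not (q iff (not s or q)): β-rule — branch into q, not (not s or q)  //  not q, (not s or q).
                  branch 2.2.1.2.1 (add q, not (not s or q)):
                    × closes — contains both q and not q.
                  branch 2.2.1.2.2 (add not q, (not s or q)):
                    not (s and (not t and not r)): β-rule — branch into not s  //  not (not t and not r).
                      branch 2.2.1.2.2.1 (add not s):
                        (not s or q): β-rule — branch into not s  //  q.
                          branch 2.2.1.2.2.1.1 (add not s):
                            ○ open, literals {q=false, s=false}.
                          branch 2.2.1.2.2.1.2 (add q):
                            × closes — contains both q and not q.
                      branch 2.2.1.2.2.2 (add not (not t and not r)):
                        (not s or q): β-rule — branch into not s  //  q.
                          branch 2.2.1.2.2.2.1 (add not s):
                            not (not t and not r): β-rule — branch into not not t  //  not not r.
                              branch 2.2.1.2.2.2.1.1 (add not not t):
                                ○ open, literals {q=false, s=false, t=true}.
                              branch 2.2.1.2.2.2.1.2 (add not not r):
                                ○ open, literals {q=false, r=true, s=false}.
                          branch 2.2.1.2.2.2.2 (add q):
                            × closes — contains both q and not q.
          branch 2.2.2 (add t):
            ((q or q) iff (s and (not t and not r))): β-rule — branch into (q or q), (s and (not t and not r))  //  not (q or q), not (s and (not t and not r)).
              branch 2.2.2.1 (add (q or q), (s and (not t and not r))):
                (s and (not t and not r)): α-rule — add s, (not t and not r).
                (not t and not r): α-rule — add not t, not r.
                × closes — contains both t and not t.
              branch 2.2.2.2 (add not (q or q), not (s and (not t and not r))):
                not (q or q): α-rule — add not q, not q.
                not (s and (not t and not r)): β-rule — branch into not s  //  not (not t and not r).
                  branch 2.2.2.2.1 (add not s):
                    ○ open, literals {q=false, s=false, t=true}.
                  branch 2.2.2.2.2 (add not (not t and not r)):
                    not (not t and not r): β-rule — branch into not not t  //  not not r.
                      branch 2.2.2.2.2.1 (add not not t):
                        ○ open, literals {q=false, t=true}.
                      branch 2.2.2.2.2.2 (add not not r):
                        ○ open, literals {q=false, r=true, t=true}.
12 branches closed, 10 open.
Each open branch fixes some atoms; the unmentioned ones are free. Counting distinct full assignments: branch {q=false, s=false} (p, r, t) contributes 8 new; branch {q=false, t=true} (p, r, s) contributes 4 new; branch {q=false, r=true} (p, s, t) contributes 2 new; branch {q=true, t=true} (p, r, s) contributes 8 new; branch {q=false, s=false} (p, r, t) contributes 0 new; branch {q=false, s=false, t=true} (p, r) contributes 0 new; branch {q=false, r=true, s=false} (p, t) contributes 0 new; branch {q=false, s=false, t=true} (p, r) contributes 0 new; branch {q=false, t=true} (p, r, s) contributes 0 new; branch {q=false, r=true, t=true} (p, s) contributes 0 new. Total: 22.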